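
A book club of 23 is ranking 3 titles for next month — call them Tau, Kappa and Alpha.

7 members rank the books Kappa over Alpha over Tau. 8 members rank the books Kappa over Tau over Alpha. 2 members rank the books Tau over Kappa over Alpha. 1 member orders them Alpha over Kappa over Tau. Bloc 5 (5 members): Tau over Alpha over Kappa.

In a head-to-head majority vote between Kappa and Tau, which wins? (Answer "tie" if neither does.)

Kappa

Ballots ranking Kappa above Tau: 7 + 8 + 1 = 16.
Ballots ranking Tau above Kappa: 23 − 16 = 7.
Kappa wins the head-to-head 16–7.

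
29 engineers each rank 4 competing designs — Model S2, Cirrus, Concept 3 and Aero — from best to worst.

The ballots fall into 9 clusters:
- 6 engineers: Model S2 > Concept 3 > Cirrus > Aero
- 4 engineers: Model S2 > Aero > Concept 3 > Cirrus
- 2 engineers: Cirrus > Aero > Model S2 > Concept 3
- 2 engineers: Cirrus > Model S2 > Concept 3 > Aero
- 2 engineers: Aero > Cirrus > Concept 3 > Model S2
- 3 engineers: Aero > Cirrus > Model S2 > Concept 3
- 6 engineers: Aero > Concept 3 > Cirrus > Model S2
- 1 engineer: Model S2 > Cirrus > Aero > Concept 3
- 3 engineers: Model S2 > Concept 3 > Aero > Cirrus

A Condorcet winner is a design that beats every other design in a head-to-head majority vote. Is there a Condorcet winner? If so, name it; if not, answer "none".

none

Check each pair by majority over 29 ballots:
Model S2–Cirrus: Cirrus 15–14.
Model S2 vs Concept 3: 21 for Model S2, 8 for Concept 3 — Model S2 by 21–8.
Model S2–Aero: Model S2 16–13.
Cirrus–Concept 3: Concept 3 19–10.
Cirrus vs Aero: 11 to 18, Aero.
Concept 3 vs Aero: 6+2+3 = 11 for Concept 3, 18 for Aero — Aero by 18–11.
No design is unbeaten: Model S2 loses to Cirrus; Cirrus loses to Concept 3; Concept 3 loses to Model S2; Aero loses to Model S2. In particular Model S2 > Concept 3 > Cirrus > Model S2 is a majority cycle — no Condorcet winner exists.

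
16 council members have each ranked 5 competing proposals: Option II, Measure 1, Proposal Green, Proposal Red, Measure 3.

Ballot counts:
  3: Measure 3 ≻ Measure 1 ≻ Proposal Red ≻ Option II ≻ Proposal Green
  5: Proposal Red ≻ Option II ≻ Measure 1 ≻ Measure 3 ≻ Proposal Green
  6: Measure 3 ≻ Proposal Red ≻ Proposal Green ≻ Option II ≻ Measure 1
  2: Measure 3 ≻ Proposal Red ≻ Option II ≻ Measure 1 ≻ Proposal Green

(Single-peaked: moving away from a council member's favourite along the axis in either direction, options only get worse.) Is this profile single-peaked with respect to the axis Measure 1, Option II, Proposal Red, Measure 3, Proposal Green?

Axis positions: Measure 1=1, Option II=2, Proposal Red=3, Measure 3=4, Proposal Green=5.
Faction 1: ranking walks positions 4-1-3-2-5; Measure 1 is ranked above Proposal Red even though Proposal Red lies between Measure 1 and the peak Measure 3 on the axis — preferences dip and rise again. Not single-peaked.
Faction 2 (peak Proposal Red at position 3): ranking walks positions 3-2-1-4-5, expanding outward from the peak — single-peaked.
Faction 3 (peak Measure 3 at position 4): ranking walks positions 4-3-5-2-1, expanding outward from the peak — single-peaked.
Faction 4 (peak Measure 3 at position 4): ranking walks positions 4-3-2-1-5, expanding outward from the peak — single-peaked.
Faction 1 violates single-peakedness, so the profile is not single-peaked on this axis.

no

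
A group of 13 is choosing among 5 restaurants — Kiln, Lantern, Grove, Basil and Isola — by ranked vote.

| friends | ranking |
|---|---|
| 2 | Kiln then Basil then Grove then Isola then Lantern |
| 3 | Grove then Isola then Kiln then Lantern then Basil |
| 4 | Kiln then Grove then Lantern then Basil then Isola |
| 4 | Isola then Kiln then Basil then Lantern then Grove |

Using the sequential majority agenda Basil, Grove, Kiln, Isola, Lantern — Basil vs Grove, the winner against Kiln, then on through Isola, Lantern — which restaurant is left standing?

Round 1: Basil vs Grove — 6–7, Grove advances.
Round 2: Grove vs Kiln — 3–10, Kiln advances.
Round 3: Kiln vs Isola — 6–7, Isola advances.
Round 4: Isola vs Lantern — 9–4, Isola advances.
Isola survives the agenda.

Isola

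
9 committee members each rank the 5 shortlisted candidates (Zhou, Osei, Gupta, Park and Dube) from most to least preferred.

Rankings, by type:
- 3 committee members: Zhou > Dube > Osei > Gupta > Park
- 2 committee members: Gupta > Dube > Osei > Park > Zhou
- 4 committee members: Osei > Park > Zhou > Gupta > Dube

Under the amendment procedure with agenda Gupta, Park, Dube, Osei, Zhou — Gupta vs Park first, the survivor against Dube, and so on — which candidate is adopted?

Osei

Round 1: Gupta vs Park — 5–4, Gupta advances.
Round 2: Gupta vs Dube — 6–3, Gupta advances.
Round 3: Gupta vs Osei — 2–7, Osei advances.
Round 4: Osei vs Zhou — 6–3, Osei advances.
Osei survives the agenda.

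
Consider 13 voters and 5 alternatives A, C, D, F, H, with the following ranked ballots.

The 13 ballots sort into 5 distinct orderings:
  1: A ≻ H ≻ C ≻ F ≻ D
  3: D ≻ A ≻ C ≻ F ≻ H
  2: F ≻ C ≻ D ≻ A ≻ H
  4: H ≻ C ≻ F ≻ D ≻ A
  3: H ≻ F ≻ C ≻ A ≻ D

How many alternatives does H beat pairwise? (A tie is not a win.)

H against each rival (13 voters):
H vs A: H, 7–6.
H vs C: 8 to 5, H.
H vs D: 8 to 5, H.
H vs F: H wins 8–5.
H beats A, C, D, F — 4 pairwise wins.

4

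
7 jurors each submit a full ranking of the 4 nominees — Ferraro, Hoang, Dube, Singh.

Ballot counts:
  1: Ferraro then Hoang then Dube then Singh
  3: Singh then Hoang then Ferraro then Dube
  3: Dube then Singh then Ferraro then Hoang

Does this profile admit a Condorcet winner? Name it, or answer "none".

none

Check each pair by majority over 7 ballots:
Ferraro vs Hoang: 4 to 3, Ferraro.
Ferraro vs Dube: Ferraro preferred on 1+3 = 4 ballots; Ferraro wins 4–3.
Ferraro vs Singh: 1 to 6, Singh.
Hoang vs Dube: 1+3 = 4 for Hoang, 3 for Dube — Hoang by 4–3.
Hoang vs Singh: 1 for Hoang, 6 for Singh — Singh by 6–1.
Dube vs Singh: 1+3 = 4 for Dube, 3 for Singh — Dube by 4–3.
Every nominee loses at least once (Ferraro loses to Singh; Hoang loses to Ferraro; Dube loses to Ferraro; Singh loses to Dube). The majority relation contains the cycle Ferraro > Dube > Singh > Ferraro, so there is no Condorcet winner.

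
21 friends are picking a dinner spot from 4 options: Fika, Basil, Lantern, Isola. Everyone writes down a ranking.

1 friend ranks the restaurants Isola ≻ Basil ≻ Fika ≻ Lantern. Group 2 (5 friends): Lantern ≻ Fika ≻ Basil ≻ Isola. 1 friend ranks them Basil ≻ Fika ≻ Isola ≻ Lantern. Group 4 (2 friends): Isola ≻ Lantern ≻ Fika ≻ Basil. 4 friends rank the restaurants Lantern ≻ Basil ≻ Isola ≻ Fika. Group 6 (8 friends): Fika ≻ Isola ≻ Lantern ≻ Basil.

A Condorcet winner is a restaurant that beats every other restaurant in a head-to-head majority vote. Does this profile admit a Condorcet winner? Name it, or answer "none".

none

Head-to-head results (21 friends):
Fika vs Basil: Fika, 15–6.
Fika vs Lantern: Fika is ranked higher on 1+1+8 = 10 ballots, Lantern on 11. Lantern wins 11–10.
Fika–Isola: Fika 14–7.
Basil vs Lantern: Basil preferred on 1+1 = 2 ballots; Lantern wins 19–2.
Basil vs Isola: Isola, 11–10.
Lantern–Isola: Isola 12–9.
No restaurant is unbeaten: Fika loses to Lantern; Basil loses to Fika; Lantern loses to Isola; Isola loses to Fika. In particular Fika beats Isola beats Lantern beats Fika is a majority cycle — no Condorcet winner exists.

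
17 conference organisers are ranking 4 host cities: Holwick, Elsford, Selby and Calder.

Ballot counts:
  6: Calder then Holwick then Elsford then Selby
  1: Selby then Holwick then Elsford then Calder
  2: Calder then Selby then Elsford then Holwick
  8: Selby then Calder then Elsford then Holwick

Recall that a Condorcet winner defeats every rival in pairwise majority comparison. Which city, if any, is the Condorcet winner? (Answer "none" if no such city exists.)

Selby

Head-to-head results (17 organisers):
Holwick–Elsford: Elsford 10–7.
Holwick–Selby: Selby 11–6.
Holwick vs Calder: Calder, 16–1.
Elsford–Selby: Selby 11–6.
Elsford vs Calder: Calder wins 16–1.
Selby vs Calder: Selby wins 9–8.
Selby defeats every rival head-to-head and is the Condorcet winner.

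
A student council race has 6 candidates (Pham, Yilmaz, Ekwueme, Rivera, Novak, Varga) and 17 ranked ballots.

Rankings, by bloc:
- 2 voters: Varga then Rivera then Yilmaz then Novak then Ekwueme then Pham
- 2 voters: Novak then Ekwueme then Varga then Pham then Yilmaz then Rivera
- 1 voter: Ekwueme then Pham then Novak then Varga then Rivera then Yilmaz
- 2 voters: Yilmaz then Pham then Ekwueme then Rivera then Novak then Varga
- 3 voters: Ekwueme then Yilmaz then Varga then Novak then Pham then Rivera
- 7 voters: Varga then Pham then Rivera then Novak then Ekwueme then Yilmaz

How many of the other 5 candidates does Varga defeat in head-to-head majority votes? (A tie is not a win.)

5

Varga against each rival (17 voters):
Varga–Pham: Varga 14–3.
Varga vs Yilmaz: 12 to 5, Varga.
Varga–Ekwueme: Varga 9–8.
Varga vs Rivera: Varga, 15–2.
Varga–Novak: Varga 12–5.
Varga beats Pham, Yilmaz, Ekwueme, Rivera, Novak — 5 pairwise wins.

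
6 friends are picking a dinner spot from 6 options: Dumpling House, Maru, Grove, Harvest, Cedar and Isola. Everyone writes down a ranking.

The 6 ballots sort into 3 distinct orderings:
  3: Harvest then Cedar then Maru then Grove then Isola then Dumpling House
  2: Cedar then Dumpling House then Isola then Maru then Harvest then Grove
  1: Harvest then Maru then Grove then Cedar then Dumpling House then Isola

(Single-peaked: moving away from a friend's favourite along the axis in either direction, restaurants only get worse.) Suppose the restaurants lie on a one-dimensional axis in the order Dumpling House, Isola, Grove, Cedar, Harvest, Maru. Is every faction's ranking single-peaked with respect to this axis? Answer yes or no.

Axis positions: Dumpling House=1, Isola=2, Grove=3, Cedar=4, Harvest=5, Maru=6.
Faction 1 (peak Harvest at position 5): ranking walks positions 5-4-6-3-2-1, expanding outward from the peak — single-peaked.
Faction 2: ranking walks positions 4-1-2-6-5-3; Dumpling House is ranked above Grove even though Grove lies between Dumpling House and the peak Cedar on the axis — preferences dip and rise again. Not single-peaked.
Faction 3: ranking walks positions 5-6-3-4-1-2; Grove is ranked above Cedar even though Cedar lies between Grove and the peak Harvest on the axis — preferences dip and rise again. Not single-peaked.
Faction 2 violates single-peakedness, so the profile is not single-peaked on this axis.

no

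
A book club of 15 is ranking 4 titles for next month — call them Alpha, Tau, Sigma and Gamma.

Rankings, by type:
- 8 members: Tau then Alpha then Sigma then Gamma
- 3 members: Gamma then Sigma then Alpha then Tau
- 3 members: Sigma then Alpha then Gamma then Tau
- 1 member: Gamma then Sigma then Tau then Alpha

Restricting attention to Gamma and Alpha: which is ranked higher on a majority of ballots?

Alpha

Ballots ranking Gamma above Alpha: 3 + 1 = 4.
Ballots ranking Alpha above Gamma: 15 − 4 = 11.
Alpha wins the head-to-head 11–4.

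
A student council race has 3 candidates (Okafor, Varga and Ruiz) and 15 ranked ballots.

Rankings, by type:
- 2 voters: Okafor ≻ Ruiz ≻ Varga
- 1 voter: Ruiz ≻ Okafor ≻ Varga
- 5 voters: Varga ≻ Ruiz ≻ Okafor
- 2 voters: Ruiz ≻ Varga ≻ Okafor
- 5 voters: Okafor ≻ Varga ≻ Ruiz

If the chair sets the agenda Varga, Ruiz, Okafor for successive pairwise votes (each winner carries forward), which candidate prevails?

Okafor

Round 1: Varga vs Ruiz — 10–5, Varga advances.
Round 2: Varga vs Okafor — 7–8, Okafor advances.
Okafor survives the agenda.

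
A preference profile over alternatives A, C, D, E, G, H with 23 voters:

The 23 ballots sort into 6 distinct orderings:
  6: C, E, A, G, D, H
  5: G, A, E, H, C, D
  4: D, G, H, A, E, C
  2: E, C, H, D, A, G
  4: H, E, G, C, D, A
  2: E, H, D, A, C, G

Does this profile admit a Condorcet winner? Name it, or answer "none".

E

Pairwise majorities:
A vs C: 5+4+2 = 11 for A, 12 for C — C by 12–11.
A–D: D 12–11.
A–E: E 14–9.
A vs G: 10 to 13, G.
A–H: H 12–11.
C vs D: 17 to 6, C.
C vs E: 6 to 17, E.
C vs G: C is ranked higher on 6+2+2 = 10 ballots, G on 13. G wins 13–10.
C vs H: C preferred on 6+2 = 8 ballots; H wins 15–8.
D vs E: 4 to 19, E.
D vs G: G, 15–8.
D vs H: 10 to 13, H.
E vs G: E, 14–9.
E vs H: E is ranked higher on 6+5+2+2 = 15 ballots, H on 8. E wins 15–8.
G vs H: 6+5+4 = 15 for G, 8 for H — G by 15–8.
Only E has no losses; E is the Condorcet winner.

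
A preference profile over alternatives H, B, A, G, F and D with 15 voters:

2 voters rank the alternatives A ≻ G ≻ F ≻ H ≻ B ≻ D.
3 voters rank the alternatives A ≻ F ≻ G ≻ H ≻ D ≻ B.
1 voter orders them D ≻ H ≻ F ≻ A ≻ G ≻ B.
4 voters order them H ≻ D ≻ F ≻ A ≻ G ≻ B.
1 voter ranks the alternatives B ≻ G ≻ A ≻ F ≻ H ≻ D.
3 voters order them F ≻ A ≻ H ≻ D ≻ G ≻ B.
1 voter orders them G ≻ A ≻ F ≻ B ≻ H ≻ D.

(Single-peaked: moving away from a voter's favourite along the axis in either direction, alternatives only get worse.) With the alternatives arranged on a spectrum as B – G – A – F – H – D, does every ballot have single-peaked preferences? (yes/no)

Axis positions: B=1, G=2, A=3, F=4, H=5, D=6.
Bloc 1 (peak A at position 3): ranking walks positions 3-2-4-5-1-6, expanding outward from the peak — single-peaked.
Bloc 2 (peak A at position 3): ranking walks positions 3-4-2-5-6-1, expanding outward from the peak — single-peaked.
Bloc 3 (peak D at position 6): ranking walks positions 6-5-4-3-2-1, expanding outward from the peak — single-peaked.
Bloc 4 (peak H at position 5): ranking walks positions 5-6-4-3-2-1, expanding outward from the peak — single-peaked.
Bloc 5 (peak B at position 1): ranking walks positions 1-2-3-4-5-6, expanding outward from the peak — single-peaked.
Bloc 6 (peak F at position 4): ranking walks positions 4-3-5-6-2-1, expanding outward from the peak — single-peaked.
Bloc 7 (peak G at position 2): ranking walks positions 2-3-4-1-5-6, expanding outward from the peak — single-peaked.
Every ranking is single-peaked on this axis.

yes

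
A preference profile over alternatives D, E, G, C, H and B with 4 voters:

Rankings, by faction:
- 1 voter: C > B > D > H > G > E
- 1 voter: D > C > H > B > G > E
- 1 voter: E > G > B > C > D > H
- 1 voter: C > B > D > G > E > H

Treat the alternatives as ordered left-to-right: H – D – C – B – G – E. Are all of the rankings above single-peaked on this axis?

Axis positions: H=1, D=2, C=3, B=4, G=5, E=6.
Faction 1 (peak C at position 3): ranking walks positions 3-4-2-1-5-6, expanding outward from the peak — single-peaked.
Faction 2 (peak D at position 2): ranking walks positions 2-3-1-4-5-6, expanding outward from the peak — single-peaked.
Faction 3 (peak E at position 6): ranking walks positions 6-5-4-3-2-1, expanding outward from the peak — single-peaked.
Faction 4 (peak C at position 3): ranking walks positions 3-4-2-5-6-1, expanding outward from the peak — single-peaked.
Every ranking is single-peaked on this axis.

yes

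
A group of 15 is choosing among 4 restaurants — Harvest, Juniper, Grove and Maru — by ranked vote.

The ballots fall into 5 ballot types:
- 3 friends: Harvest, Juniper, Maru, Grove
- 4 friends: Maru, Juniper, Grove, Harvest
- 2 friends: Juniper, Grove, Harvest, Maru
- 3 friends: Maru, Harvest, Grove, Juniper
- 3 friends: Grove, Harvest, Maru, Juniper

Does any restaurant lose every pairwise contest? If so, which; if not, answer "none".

none

Pairwise majorities:
Harvest vs Juniper: 9 to 6, Harvest.
Harvest–Grove: Grove 9–6.
Harvest vs Maru: 3+2+3 = 8 for Harvest, 7 for Maru — Harvest by 8–7.
Juniper vs Grove: Juniper preferred on 3+4+2 = 9 ballots; Juniper wins 9–6.
Juniper vs Maru: Maru, 10–5.
Grove–Maru: Maru 10–5.
Each restaurant has at least one pairwise win (Harvest beats Juniper; Juniper beats Grove; Grove beats Harvest; Maru beats Juniper) — no Condorcet loser.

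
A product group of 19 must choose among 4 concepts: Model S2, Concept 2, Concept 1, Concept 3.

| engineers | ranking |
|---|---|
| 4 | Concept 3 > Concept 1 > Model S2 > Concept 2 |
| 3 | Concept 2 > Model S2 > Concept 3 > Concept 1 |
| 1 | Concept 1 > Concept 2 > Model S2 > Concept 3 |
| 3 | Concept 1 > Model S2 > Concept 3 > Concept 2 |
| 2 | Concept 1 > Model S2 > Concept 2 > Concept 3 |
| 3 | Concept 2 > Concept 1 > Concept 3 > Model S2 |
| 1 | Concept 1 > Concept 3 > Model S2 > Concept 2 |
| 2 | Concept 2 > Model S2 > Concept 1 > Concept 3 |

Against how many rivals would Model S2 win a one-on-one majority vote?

2

Model S2 against each rival (19 engineers):
Model S2 vs Concept 2: Model S2 wins 10–9.
Model S2 vs Concept 1: Concept 1, 14–5.
Model S2 vs Concept 3: Model S2 wins 11–8.
Model S2 beats Concept 2, Concept 3; loses to Concept 1 — 2 pairwise wins.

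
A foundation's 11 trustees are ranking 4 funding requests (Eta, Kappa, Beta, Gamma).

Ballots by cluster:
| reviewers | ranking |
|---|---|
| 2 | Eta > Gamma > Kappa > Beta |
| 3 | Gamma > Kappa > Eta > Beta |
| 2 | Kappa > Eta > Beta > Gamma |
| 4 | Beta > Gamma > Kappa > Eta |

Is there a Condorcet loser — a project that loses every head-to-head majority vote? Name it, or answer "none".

Pairwise majorities:
Eta vs Kappa: Eta is ranked higher on 2 ballots, Kappa on 9. Kappa wins 9–2.
Eta vs Beta: 2+3+2 = 7 for Eta, 4 for Beta — Eta by 7–4.
Eta vs Gamma: Eta is ranked higher on 2+2 = 4 ballots, Gamma on 7. Gamma wins 7–4.
Kappa vs Beta: Kappa is ranked higher on 2+3+2 = 7 ballots, Beta on 4. Kappa wins 7–4.
Kappa vs Gamma: Gamma wins 9–2.
Beta vs Gamma: 2+4 = 6 for Beta, 5 for Gamma — Beta by 6–5.
No project is winless: Eta beats Beta; Kappa beats Eta; Beta beats Gamma; Gamma beats Eta. There is no Condorcet loser.

none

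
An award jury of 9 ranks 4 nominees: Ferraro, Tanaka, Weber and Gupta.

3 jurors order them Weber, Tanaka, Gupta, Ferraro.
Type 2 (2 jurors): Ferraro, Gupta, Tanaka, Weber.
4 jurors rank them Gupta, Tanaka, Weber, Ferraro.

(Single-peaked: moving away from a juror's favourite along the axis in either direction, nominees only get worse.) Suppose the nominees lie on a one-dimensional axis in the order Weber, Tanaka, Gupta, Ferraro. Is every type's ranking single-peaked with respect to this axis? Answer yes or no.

yes

Axis positions: Weber=1, Tanaka=2, Gupta=3, Ferraro=4.
Type 1 (peak Weber at position 1): ranking walks positions 1-2-3-4, expanding outward from the peak — single-peaked.
Type 2 (peak Ferraro at position 4): ranking walks positions 4-3-2-1, expanding outward from the peak — single-peaked.
Type 3 (peak Gupta at position 3): ranking walks positions 3-2-1-4, expanding outward from the peak — single-peaked.
Every ranking is single-peaked on this axis.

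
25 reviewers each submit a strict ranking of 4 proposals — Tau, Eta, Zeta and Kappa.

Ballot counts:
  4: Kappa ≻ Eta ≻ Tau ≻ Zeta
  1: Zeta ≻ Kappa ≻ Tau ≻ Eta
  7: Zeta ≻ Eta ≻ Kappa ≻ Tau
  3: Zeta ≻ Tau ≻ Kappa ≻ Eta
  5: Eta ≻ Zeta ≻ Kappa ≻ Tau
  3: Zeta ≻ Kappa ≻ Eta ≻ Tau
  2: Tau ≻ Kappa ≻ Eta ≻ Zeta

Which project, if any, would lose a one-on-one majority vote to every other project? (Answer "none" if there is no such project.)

Tau

Head-to-head results (25 reviewers):
Tau–Eta: Eta 19–6.
Tau vs Zeta: 6 to 19, Zeta.
Tau vs Kappa: 5 to 20, Kappa.
Eta–Zeta: Zeta 14–11.
Eta–Kappa: Kappa 13–12.
Zeta vs Kappa: Zeta preferred on 1+7+3+5+3 = 19 ballots; Zeta wins 19–6.
Tau is beaten in every head-to-head and is the Condorcet loser.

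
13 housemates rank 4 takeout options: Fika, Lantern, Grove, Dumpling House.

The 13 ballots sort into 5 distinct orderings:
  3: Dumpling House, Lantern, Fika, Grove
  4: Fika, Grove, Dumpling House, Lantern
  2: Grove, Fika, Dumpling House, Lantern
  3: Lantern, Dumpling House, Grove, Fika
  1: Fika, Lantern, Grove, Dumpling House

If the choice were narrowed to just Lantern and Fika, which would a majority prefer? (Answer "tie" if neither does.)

Ballots ranking Lantern above Fika: 3 + 3 = 6.
Ballots ranking Fika above Lantern: 13 − 6 = 7.
Fika wins the head-to-head 7–6.

Fika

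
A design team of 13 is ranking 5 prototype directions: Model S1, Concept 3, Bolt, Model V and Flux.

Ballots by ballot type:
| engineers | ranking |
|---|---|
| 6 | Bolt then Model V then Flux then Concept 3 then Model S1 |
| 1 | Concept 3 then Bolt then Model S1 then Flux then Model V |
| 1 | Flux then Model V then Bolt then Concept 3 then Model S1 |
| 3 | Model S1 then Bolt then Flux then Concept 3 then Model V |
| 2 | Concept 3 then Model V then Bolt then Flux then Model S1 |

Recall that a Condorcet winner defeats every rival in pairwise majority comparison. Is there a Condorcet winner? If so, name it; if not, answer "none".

Pairwise majorities:
Model S1 vs Concept 3: Concept 3 wins 10–3.
Model S1 vs Bolt: Bolt wins 10–3.
Model S1 vs Model V: Model V, 9–4.
Model S1 vs Flux: Flux, 9–4.
Concept 3–Bolt: Bolt 10–3.
Concept 3 vs Model V: Model V wins 7–6.
Concept 3 vs Flux: Flux, 10–3.
Bolt–Model V: Bolt 10–3.
Bolt–Flux: Bolt 12–1.
Model V vs Flux: Model V wins 8–5.
Bolt defeats every rival head-to-head and is the Condorcet winner.

Bolt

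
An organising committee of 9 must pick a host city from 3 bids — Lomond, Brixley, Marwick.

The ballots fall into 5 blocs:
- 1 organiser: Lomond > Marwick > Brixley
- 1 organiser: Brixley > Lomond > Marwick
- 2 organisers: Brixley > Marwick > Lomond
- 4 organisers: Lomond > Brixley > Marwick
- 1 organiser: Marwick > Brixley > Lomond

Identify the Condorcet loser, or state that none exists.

Marwick

Pairwise majorities:
Lomond vs Brixley: Lomond preferred on 1+4 = 5 ballots; Lomond wins 5–4.
Lomond vs Marwick: Lomond is ranked higher on 1+1+4 = 6 ballots, Marwick on 3. Lomond wins 6–3.
Brixley–Marwick: Brixley 7–2.
Marwick loses to every other city — it is the Condorcet loser.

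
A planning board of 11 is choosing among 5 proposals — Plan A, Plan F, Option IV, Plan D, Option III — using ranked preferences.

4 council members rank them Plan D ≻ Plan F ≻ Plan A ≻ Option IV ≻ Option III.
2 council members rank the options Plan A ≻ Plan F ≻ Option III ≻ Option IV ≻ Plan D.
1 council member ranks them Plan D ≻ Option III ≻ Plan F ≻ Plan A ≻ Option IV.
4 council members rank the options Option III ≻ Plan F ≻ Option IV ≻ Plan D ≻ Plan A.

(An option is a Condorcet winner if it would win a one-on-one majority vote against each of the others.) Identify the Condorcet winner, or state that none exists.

Check each pair by majority over 11 ballots:
Plan A vs Plan F: Plan F wins 9–2.
Plan A vs Option IV: Plan A wins 7–4.
Plan A–Plan D: Plan D 9–2.
Plan A vs Option III: Plan A, 6–5.
Plan F–Option IV: Plan F 11–0.
Plan F vs Plan D: Plan F wins 6–5.
Plan F vs Option III: Plan F wins 6–5.
Option IV vs Plan D: Option IV wins 6–5.
Option IV vs Option III: Option III, 7–4.
Plan D vs Option III: Option III wins 6–5.
Only Plan F has no losses; Plan F is the Condorcet winner.

Plan F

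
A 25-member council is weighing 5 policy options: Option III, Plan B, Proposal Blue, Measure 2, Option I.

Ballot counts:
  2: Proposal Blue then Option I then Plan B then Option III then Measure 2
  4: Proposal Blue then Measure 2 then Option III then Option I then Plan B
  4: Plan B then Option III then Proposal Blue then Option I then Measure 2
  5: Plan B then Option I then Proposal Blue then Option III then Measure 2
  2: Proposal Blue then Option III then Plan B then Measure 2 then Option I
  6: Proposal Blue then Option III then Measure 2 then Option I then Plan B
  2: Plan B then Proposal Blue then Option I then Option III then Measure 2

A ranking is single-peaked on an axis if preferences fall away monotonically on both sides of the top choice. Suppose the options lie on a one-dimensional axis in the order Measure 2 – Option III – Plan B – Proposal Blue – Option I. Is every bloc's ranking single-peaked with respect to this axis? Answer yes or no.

Axis positions: Measure 2=1, Option III=2, Plan B=3, Proposal Blue=4, Option I=5.
Bloc 1 (peak Proposal Blue at position 4): ranking walks positions 4-5-3-2-1, expanding outward from the peak — single-peaked.
Bloc 2: ranking walks positions 4-1-2-5-3; Measure 2 is ranked above Plan B even though Plan B lies between Measure 2 and the peak Proposal Blue on the axis — preferences dip and rise again. Not single-peaked.
Bloc 3 (peak Plan B at position 3): ranking walks positions 3-2-4-5-1, expanding outward from the peak — single-peaked.
Bloc 4: ranking walks positions 3-5-4-2-1; Option I is ranked above Proposal Blue even though Proposal Blue lies between Option I and the peak Plan B on the axis — preferences dip and rise again. Not single-peaked.
Bloc 5: ranking walks positions 4-2-3-1-5; Option III is ranked above Plan B even though Plan B lies between Option III and the peak Proposal Blue on the axis — preferences dip and rise again. Not single-peaked.
Bloc 6: ranking walks positions 4-2-1-5-3; Option III is ranked above Plan B even though Plan B lies between Option III and the peak Proposal Blue on the axis — preferences dip and rise again. Not single-peaked.
Bloc 7 (peak Plan B at position 3): ranking walks positions 3-4-5-2-1, expanding outward from the peak — single-peaked.
Bloc 2 violates single-peakedness, so the profile is not single-peaked on this axis.

no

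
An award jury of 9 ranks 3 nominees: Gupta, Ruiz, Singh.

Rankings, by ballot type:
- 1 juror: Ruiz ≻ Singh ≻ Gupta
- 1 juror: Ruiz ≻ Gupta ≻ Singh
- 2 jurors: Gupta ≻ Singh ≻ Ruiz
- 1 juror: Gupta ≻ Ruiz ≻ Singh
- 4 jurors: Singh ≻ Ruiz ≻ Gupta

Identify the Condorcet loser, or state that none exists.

Pairwise majorities:
Gupta–Ruiz: Ruiz 6–3.
Gupta vs Singh: 4 to 5, Singh.
Ruiz–Singh: Singh 6–3.
Only Gupta has no wins; Gupta is the Condorcet loser.

Gupta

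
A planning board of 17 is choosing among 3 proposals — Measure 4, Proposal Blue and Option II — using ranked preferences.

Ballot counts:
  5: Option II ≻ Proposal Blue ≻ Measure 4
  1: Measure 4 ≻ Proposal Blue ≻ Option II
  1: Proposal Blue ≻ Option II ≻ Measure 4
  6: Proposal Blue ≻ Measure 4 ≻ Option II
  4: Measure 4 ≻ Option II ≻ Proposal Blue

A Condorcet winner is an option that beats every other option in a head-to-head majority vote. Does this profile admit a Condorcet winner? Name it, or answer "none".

Head-to-head results (17 council members):
Measure 4 vs Proposal Blue: 5 to 12, Proposal Blue.
Measure 4 vs Option II: Measure 4 is ranked higher on 1+6+4 = 11 ballots, Option II on 6. Measure 4 wins 11–6.
Proposal Blue vs Option II: 1+1+6 = 8 for Proposal Blue, 9 for Option II — Option II by 9–8.
Every option loses at least once (Measure 4 loses to Proposal Blue; Proposal Blue loses to Option II; Option II loses to Measure 4). The majority relation contains the cycle Measure 4 > Option II > Proposal Blue > Measure 4, so there is no Condorcet winner.

none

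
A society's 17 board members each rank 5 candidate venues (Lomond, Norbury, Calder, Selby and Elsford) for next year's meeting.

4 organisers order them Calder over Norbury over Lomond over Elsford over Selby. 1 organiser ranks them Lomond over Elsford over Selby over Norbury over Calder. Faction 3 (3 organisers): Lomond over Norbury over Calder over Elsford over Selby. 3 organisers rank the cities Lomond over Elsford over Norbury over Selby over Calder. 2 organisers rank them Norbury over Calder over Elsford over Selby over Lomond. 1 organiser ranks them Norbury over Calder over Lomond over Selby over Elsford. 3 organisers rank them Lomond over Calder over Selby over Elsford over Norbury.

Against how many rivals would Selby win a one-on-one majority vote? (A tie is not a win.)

0

Selby against each rival (17 organisers):
Selby vs Lomond: Lomond, 15–2.
Selby vs Norbury: Selby preferred on 1+3 = 4 ballots; Norbury wins 13–4.
Selby–Calder: Calder 13–4.
Selby vs Elsford: 1+3 = 4 for Selby, 13 for Elsford — Elsford by 13–4.
Selby beats no one; loses to Lomond, Norbury, Calder, Elsford — 0 pairwise wins.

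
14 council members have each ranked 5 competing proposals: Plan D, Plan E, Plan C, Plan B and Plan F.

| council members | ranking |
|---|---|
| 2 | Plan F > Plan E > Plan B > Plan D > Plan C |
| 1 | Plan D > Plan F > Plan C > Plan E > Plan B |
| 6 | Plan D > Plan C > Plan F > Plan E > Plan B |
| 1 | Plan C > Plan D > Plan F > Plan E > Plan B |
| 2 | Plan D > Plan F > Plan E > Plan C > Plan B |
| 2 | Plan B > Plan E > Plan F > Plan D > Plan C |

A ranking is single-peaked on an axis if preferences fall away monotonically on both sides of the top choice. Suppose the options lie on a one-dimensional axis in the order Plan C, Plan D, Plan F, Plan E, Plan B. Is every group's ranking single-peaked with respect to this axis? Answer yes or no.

yes

Axis positions: Plan C=1, Plan D=2, Plan F=3, Plan E=4, Plan B=5.
Group 1 (peak Plan F at position 3): ranking walks positions 3-4-5-2-1, expanding outward from the peak — single-peaked.
Group 2 (peak Plan D at position 2): ranking walks positions 2-3-1-4-5, expanding outward from the peak — single-peaked.
Group 3 (peak Plan D at position 2): ranking walks positions 2-1-3-4-5, expanding outward from the peak — single-peaked.
Group 4 (peak Plan C at position 1): ranking walks positions 1-2-3-4-5, expanding outward from the peak — single-peaked.
Group 5 (peak Plan D at position 2): ranking walks positions 2-3-4-1-5, expanding outward from the peak — single-peaked.
Group 6 (peak Plan B at position 5): ranking walks positions 5-4-3-2-1, expanding outward from the peak — single-peaked.
Every ranking is single-peaked on this axis.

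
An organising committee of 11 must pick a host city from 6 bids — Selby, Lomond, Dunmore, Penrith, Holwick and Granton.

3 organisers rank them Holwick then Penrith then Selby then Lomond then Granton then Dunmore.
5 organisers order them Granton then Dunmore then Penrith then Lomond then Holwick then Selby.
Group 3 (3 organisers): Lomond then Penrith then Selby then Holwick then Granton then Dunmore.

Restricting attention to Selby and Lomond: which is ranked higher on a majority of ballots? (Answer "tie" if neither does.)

Lomond

Ballots ranking Selby above Lomond: 3.
Ballots ranking Lomond above Selby: 11 − 3 = 8.
Lomond wins the head-to-head 8–3.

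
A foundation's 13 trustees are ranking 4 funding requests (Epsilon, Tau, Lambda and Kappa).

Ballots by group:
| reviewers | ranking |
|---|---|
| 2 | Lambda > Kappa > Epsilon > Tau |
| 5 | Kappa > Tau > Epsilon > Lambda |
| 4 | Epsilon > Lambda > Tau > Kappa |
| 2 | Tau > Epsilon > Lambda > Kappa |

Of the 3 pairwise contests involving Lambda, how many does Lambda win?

Lambda against each rival (13 reviewers):
Lambda vs Epsilon: 2 for Lambda, 11 for Epsilon — Epsilon by 11–2.
Lambda vs Tau: Tau, 7–6.
Lambda–Kappa: Lambda 8–5.
Lambda beats Kappa; loses to Epsilon, Tau — 1 pairwise win.

1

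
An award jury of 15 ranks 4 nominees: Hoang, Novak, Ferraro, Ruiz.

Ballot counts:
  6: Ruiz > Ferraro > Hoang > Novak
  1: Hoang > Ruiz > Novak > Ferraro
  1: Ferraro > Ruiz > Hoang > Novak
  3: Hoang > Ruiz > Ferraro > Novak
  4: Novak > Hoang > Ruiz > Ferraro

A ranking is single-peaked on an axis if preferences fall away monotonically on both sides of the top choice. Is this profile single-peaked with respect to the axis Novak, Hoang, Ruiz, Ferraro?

yes

Axis positions: Novak=1, Hoang=2, Ruiz=3, Ferraro=4.
Faction 1 (peak Ruiz at position 3): ranking walks positions 3-4-2-1, expanding outward from the peak — single-peaked.
Faction 2 (peak Hoang at position 2): ranking walks positions 2-3-1-4, expanding outward from the peak — single-peaked.
Faction 3 (peak Ferraro at position 4): ranking walks positions 4-3-2-1, expanding outward from the peak — single-peaked.
Faction 4 (peak Hoang at position 2): ranking walks positions 2-3-4-1, expanding outward from the peak — single-peaked.
Faction 5 (peak Novak at position 1): ranking walks positions 1-2-3-4, expanding outward from the peak — single-peaked.
Every ranking is single-peaked on this axis.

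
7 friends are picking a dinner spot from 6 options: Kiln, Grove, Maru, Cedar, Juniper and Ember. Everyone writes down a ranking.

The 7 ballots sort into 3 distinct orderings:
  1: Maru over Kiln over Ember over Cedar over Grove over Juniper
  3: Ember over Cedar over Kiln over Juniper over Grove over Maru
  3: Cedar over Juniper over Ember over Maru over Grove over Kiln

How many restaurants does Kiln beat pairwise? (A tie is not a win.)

Kiln against each rival (7 friends):
Kiln vs Grove: 4 to 3, Kiln.
Kiln vs Maru: Maru, 4–3.
Kiln vs Cedar: 1 to 6, Cedar.
Kiln vs Juniper: Kiln wins 4–3.
Kiln–Ember: Ember 6–1.
Kiln beats Grove, Juniper; loses to Maru, Cedar, Ember — 2 pairwise wins.

2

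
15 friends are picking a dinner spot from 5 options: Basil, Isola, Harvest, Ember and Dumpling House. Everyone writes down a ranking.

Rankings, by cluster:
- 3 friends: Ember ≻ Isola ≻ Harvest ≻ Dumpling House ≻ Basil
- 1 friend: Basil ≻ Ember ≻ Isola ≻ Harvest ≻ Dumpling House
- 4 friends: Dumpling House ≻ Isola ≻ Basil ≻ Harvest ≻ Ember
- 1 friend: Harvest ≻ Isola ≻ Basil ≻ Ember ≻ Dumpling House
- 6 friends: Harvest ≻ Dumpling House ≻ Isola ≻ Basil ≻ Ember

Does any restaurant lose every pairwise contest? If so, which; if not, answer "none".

Head-to-head results (15 friends):
Basil vs Isola: 1 for Basil, 14 for Isola — Isola by 14–1.
Basil–Harvest: Harvest 10–5.
Basil vs Ember: Basil is ranked higher on 1+4+1+6 = 12 ballots, Ember on 3. Basil wins 12–3.
Basil vs Dumpling House: Dumpling House, 13–2.
Isola vs Harvest: Isola preferred on 3+1+4 = 8 ballots; Isola wins 8–7.
Isola vs Ember: Isola wins 11–4.
Isola vs Dumpling House: 5 to 10, Dumpling House.
Harvest–Ember: Harvest 11–4.
Harvest vs Dumpling House: Harvest, 11–4.
Ember vs Dumpling House: 3+1+1 = 5 for Ember, 10 for Dumpling House — Dumpling House by 10–5.
Only Ember has no wins; Ember is the Condorcet loser.

Ember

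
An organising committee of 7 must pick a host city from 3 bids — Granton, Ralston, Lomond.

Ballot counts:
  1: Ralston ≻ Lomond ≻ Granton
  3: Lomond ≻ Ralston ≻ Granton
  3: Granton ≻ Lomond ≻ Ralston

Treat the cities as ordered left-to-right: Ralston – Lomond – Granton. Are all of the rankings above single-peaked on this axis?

yes

Axis positions: Ralston=1, Lomond=2, Granton=3.
Group 1 (peak Ralston at position 1): ranking walks positions 1-2-3, expanding outward from the peak — single-peaked.
Group 2 (peak Lomond at position 2): ranking walks positions 2-1-3, expanding outward from the peak — single-peaked.
Group 3 (peak Granton at position 3): ranking walks positions 3-2-1, expanding outward from the peak — single-peaked.
Every ranking is single-peaked on this axis.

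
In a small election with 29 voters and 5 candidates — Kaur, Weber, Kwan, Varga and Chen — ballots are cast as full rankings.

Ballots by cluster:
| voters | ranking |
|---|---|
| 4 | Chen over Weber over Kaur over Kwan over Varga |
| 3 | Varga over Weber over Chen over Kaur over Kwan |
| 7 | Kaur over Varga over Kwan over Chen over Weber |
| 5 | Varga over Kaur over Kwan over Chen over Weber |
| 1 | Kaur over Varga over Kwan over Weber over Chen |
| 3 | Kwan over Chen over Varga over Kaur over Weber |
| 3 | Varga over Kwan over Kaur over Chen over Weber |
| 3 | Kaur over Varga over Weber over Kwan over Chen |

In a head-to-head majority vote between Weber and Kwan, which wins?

Kwan

Ballots ranking Weber above Kwan: 4 + 3 + 3 = 10.
Ballots ranking Kwan above Weber: 29 − 10 = 19.
Kwan wins the head-to-head 19–10.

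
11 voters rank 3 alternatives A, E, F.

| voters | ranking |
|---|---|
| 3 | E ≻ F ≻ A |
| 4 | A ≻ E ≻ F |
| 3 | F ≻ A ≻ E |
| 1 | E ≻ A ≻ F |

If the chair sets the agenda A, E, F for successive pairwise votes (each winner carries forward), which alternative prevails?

Round 1: A vs E — 7–4, A advances.
Round 2: A vs F — 5–6, F advances.
F survives the agenda.

F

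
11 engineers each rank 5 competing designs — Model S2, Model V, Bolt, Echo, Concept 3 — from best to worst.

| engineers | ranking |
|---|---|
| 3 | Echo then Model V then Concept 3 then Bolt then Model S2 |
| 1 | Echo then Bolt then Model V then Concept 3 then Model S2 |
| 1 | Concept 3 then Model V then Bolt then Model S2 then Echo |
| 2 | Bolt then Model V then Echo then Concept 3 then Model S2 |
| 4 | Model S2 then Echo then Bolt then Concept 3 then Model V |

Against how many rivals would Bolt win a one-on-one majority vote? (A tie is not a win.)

Bolt against each rival (11 engineers):
Bolt vs Model S2: Bolt preferred on 3+1+1+2 = 7 ballots; Bolt wins 7–4.
Bolt vs Model V: Bolt wins 7–4.
Bolt vs Echo: Bolt preferred on 1+2 = 3 ballots; Echo wins 8–3.
Bolt vs Concept 3: Bolt preferred on 1+2+4 = 7 ballots; Bolt wins 7–4.
Bolt beats Model S2, Model V, Concept 3; loses to Echo — 3 pairwise wins.

3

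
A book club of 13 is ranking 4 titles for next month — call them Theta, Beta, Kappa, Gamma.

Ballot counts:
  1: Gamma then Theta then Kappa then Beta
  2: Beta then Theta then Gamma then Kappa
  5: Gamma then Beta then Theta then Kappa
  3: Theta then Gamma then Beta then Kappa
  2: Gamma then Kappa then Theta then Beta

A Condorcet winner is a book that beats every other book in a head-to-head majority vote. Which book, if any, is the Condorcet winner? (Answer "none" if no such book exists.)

Gamma

Pairwise majorities:
Theta vs Beta: 6 to 7, Beta.
Theta vs Kappa: Theta is ranked higher on 1+2+5+3 = 11 ballots, Kappa on 2. Theta wins 11–2.
Theta vs Gamma: Theta preferred on 2+3 = 5 ballots; Gamma wins 8–5.
Beta vs Kappa: Beta is ranked higher on 2+5+3 = 10 ballots, Kappa on 3. Beta wins 10–3.
Beta vs Gamma: Beta is ranked higher on 2 ballots, Gamma on 11. Gamma wins 11–2.
Kappa vs Gamma: 0 to 13, Gamma.
Only Gamma has no losses; Gamma is the Condorcet winner.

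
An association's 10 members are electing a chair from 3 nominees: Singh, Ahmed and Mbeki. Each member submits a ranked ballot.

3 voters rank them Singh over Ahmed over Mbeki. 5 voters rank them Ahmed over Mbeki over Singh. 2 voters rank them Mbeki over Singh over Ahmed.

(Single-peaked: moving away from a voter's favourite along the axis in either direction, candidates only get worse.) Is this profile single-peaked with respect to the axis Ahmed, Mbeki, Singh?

Axis positions: Ahmed=1, Mbeki=2, Singh=3.
Faction 1: ranking walks positions 3-1-2; Ahmed is ranked above Mbeki even though Mbeki lies between Ahmed and the peak Singh on the axis — preferences dip and rise again. Not single-peaked.
Faction 2 (peak Ahmed at position 1): ranking walks positions 1-2-3, expanding outward from the peak — single-peaked.
Faction 3 (peak Mbeki at position 2): ranking walks positions 2-3-1, expanding outward from the peak — single-peaked.
Faction 1 violates single-peakedness, so the profile is not single-peaked on this axis.

no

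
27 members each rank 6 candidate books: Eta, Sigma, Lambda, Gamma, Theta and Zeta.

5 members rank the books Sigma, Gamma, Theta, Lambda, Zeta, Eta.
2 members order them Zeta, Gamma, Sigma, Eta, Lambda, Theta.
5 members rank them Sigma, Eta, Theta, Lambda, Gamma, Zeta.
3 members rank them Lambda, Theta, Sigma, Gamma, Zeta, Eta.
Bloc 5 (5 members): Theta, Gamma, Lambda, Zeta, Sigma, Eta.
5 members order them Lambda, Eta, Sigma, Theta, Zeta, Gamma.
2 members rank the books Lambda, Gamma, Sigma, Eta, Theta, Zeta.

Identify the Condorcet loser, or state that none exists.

none

Pairwise majorities:
Eta vs Sigma: 5 to 22, Sigma.
Eta vs Lambda: Eta is ranked higher on 2+5 = 7 ballots, Lambda on 20. Lambda wins 20–7.
Eta vs Gamma: Gamma wins 17–10.
Eta–Theta: Eta 14–13.
Eta vs Zeta: Zeta wins 15–12.
Sigma vs Lambda: Lambda wins 15–12.
Sigma–Gamma: Sigma 18–9.
Sigma–Theta: Sigma 19–8.
Sigma vs Zeta: Sigma wins 20–7.
Lambda vs Gamma: Lambda wins 15–12.
Lambda vs Theta: Theta wins 15–12.
Lambda vs Zeta: Lambda, 25–2.
Gamma vs Theta: 5+2+2 = 9 for Gamma, 18 for Theta — Theta by 18–9.
Gamma vs Zeta: Gamma, 20–7.
Theta vs Zeta: Theta, 25–2.
Each book has at least one pairwise win (Eta beats Theta; Sigma beats Eta; Lambda beats Eta; Gamma beats Eta; Theta beats Lambda; Zeta beats Eta) — no Condorcet loser.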